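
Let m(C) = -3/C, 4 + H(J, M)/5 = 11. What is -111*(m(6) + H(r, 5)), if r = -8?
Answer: -7659/2 ≈ -3829.5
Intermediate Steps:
H(J, M) = 35 (H(J, M) = -20 + 5*11 = -20 + 55 = 35)
-111*(m(6) + H(r, 5)) = -111*(-3/6 + 35) = -111*(-3*⅙ + 35) = -111*(-½ + 35) = -111*69/2 = -7659/2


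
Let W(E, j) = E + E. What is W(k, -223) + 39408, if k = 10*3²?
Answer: 39588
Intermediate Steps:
k = 90 (k = 10*9 = 90)
W(E, j) = 2*E
W(k, -223) + 39408 = 2*90 + 39408 = 180 + 39408 = 39588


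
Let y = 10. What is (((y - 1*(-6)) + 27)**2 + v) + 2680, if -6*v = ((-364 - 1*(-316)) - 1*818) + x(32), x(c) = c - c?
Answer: 14020/3 ≈ 4673.3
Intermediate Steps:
x(c) = 0
v = 433/3 (v = -(((-364 - 1*(-316)) - 1*818) + 0)/6 = -(((-364 + 316) - 818) + 0)/6 = -((-48 - 818) + 0)/6 = -(-866 + 0)/6 = -1/6*(-866) = 433/3 ≈ 144.33)
(((y - 1*(-6)) + 27)**2 + v) + 2680 = (((10 - 1*(-6)) + 27)**2 + 433/3) + 2680 = (((10 + 6) + 27)**2 + 433/3) + 2680 = ((16 + 27)**2 + 433/3) + 2680 = (43**2 + 433/3) + 2680 = (1849 + 433/3) + 2680 = 5980/3 + 2680 = 14020/3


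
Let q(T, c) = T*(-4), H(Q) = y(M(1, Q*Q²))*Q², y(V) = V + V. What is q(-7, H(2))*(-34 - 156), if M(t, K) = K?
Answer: -5320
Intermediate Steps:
y(V) = 2*V
H(Q) = 2*Q⁵ (H(Q) = (2*(Q*Q²))*Q² = (2*Q³)*Q² = 2*Q⁵)
q(T, c) = -4*T
q(-7, H(2))*(-34 - 156) = (-4*(-7))*(-34 - 156) = 28*(-190) = -5320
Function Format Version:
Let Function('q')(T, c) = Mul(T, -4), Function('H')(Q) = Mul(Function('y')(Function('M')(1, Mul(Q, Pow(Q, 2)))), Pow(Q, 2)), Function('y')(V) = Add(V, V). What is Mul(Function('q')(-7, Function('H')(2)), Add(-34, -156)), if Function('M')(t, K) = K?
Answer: -5320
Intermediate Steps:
Function('y')(V) = Mul(2, V)
Function('H')(Q) = Mul(2, Pow(Q, 5)) (Function('H')(Q) = Mul(Mul(2, Mul(Q, Pow(Q, 2))), Pow(Q, 2)) = Mul(Mul(2, Pow(Q, 3)), Pow(Q, 2)) = Mul(2, Pow(Q, 5)))
Function('q')(T, c) = Mul(-4, T)
Mul(Function('q')(-7, Function('H')(2)), Add(-34, -156)) = Mul(Mul(-4, -7), Add(-34, -156)) = Mul(28, -190) = -5320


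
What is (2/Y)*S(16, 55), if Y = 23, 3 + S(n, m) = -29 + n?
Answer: -32/23 ≈ -1.3913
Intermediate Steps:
S(n, m) = -32 + n (S(n, m) = -3 + (-29 + n) = -32 + n)
(2/Y)*S(16, 55) = (2/23)*(-32 + 16) = (2*(1/23))*(-16) = (2/23)*(-16) = -32/23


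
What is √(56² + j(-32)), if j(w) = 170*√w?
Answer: 2*√(784 + 170*I*√2) ≈ 56.64 + 8.4893*I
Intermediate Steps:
√(56² + j(-32)) = √(56² + 170*√(-32)) = √(3136 + 170*(4*I*√2)) = √(3136 + 680*I*√2)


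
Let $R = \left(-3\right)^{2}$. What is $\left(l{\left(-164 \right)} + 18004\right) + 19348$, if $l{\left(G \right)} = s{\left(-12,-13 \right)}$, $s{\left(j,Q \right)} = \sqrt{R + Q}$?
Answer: $37352 + 2 i \approx 37352.0 + 2.0 i$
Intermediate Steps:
$R = 9$
$s{\left(j,Q \right)} = \sqrt{9 + Q}$
$l{\left(G \right)} = 2 i$ ($l{\left(G \right)} = \sqrt{9 - 13} = \sqrt{-4} = 2 i$)
$\left(l{\left(-164 \right)} + 18004\right) + 19348 = \left(2 i + 18004\right) + 19348 = \left(18004 + 2 i\right) + 19348 = 37352 + 2 i$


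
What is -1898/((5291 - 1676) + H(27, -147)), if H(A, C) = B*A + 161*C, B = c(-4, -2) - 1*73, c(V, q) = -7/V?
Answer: 7592/87903 ≈ 0.086368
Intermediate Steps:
B = -285/4 (B = -7/(-4) - 1*73 = -7*(-¼) - 73 = 7/4 - 73 = -285/4 ≈ -71.250)
H(A, C) = 161*C - 285*A/4 (H(A, C) = -285*A/4 + 161*C = 161*C - 285*A/4)
-1898/((5291 - 1676) + H(27, -147)) = -1898/((5291 - 1676) + (161*(-147) - 285/4*27)) = -1898/(3615 + (-23667 - 7695/4)) = -1898/(3615 - 102363/4) = -1898/(-87903/4) = -1898*(-4/87903) = 7592/87903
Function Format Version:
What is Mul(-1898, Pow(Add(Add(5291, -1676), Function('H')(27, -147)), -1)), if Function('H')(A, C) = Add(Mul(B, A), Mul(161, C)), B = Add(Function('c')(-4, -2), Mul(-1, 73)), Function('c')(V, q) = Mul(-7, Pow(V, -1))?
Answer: Rational(7592, 87903) ≈ 0.086368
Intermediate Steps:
B = Rational(-285, 4) (B = Add(Mul(-7, Pow(-4, -1)), Mul(-1, 73)) = Add(Mul(-7, Rational(-1, 4)), -73) = Add(Rational(7, 4), -73) = Rational(-285, 4) ≈ -71.250)
Function('H')(A, C) = Add(Mul(161, C), Mul(Rational(-285, 4), A)) (Function('H')(A, C) = Add(Mul(Rational(-285, 4), A), Mul(161, C)) = Add(Mul(161, C), Mul(Rational(-285, 4), A)))
Mul(-1898, Pow(Add(Add(5291, -1676), Function('H')(27, -147)), -1)) = Mul(-1898, Pow(Add(Add(5291, -1676), Add(Mul(161, -147), Mul(Rational(-285, 4), 27))), -1)) = Mul(-1898, Pow(Add(3615, Add(-23667, Rational(-7695, 4))), -1)) = Mul(-1898, Pow(Add(3615, Rational(-102363, 4)), -1)) = Mul(-1898, Pow(Rational(-87903, 4), -1)) = Mul(-1898, Rational(-4, 87903)) = Rational(7592, 87903)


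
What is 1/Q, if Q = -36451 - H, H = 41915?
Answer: -1/78366 ≈ -1.2761e-5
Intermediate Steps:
Q = -78366 (Q = -36451 - 1*41915 = -36451 - 41915 = -78366)
1/Q = 1/(-78366) = -1/78366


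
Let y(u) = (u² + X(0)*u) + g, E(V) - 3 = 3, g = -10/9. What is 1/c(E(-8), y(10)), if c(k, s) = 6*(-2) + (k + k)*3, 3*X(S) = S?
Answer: 1/24 ≈ 0.041667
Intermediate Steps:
X(S) = S/3
g = -10/9 (g = -10*⅑ = -10/9 ≈ -1.1111)
E(V) = 6 (E(V) = 3 + 3 = 6)
y(u) = -10/9 + u² (y(u) = (u² + ((⅓)*0)*u) - 10/9 = (u² + 0*u) - 10/9 = (u² + 0) - 10/9 = u² - 10/9 = -10/9 + u²)
c(k, s) = -12 + 6*k (c(k, s) = -12 + (2*k)*3 = -12 + 6*k)
1/c(E(-8), y(10)) = 1/(-12 + 6*6) = 1/(-12 + 36) = 1/24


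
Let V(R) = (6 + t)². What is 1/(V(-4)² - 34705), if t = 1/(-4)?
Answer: -256/8604639 ≈ -2.9751e-5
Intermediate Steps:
t = -¼ ≈ -0.25000
V(R) = 529/16 (V(R) = (6 - ¼)² = (23/4)² = 529/16)
1/(V(-4)² - 34705) = 1/((529/16)² - 34705) = 1/(279841/256 - 34705) = 1/(-8604639/256) = -256/8604639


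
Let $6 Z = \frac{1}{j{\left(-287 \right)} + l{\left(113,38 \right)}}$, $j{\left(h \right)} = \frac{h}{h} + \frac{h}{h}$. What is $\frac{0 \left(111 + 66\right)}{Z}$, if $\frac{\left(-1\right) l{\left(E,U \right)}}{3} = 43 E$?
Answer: $0$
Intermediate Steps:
$l{\left(E,U \right)} = - 129 E$ ($l{\left(E,U \right)} = - 3 \cdot 43 E = - 129 E$)
$j{\left(h \right)} = 2$ ($j{\left(h \right)} = 1 + 1 = 2$)
$Z = - \frac{1}{87450}$ ($Z = \frac{1}{6 \left(2 - 14577\right)} = \frac{1}{6 \left(-14575\right)} = \frac{1}{6} \left(- \frac{1}{14575}\right) = - \frac{1}{87450} \approx -1.1435 \cdot 10^{-5}$)
$\frac{0 \left(111 + 66\right)}{Z} = \frac{0 \left(111 + 66\right)}{- \frac{1}{87450}} = 0 \cdot 177 \left(-87450\right) = 0 \left(-87450\right) = 0$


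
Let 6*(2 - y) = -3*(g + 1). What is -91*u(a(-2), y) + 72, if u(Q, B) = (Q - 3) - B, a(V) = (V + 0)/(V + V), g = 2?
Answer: 618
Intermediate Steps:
y = 7/2 (y = 2 - (-1)*(2 + 1)/2 = 2 - (-1)*3/2 = 2 - 1/6*(-9) = 2 + 3/2 = 7/2 ≈ 3.5000)
a(V) = 1/2 (a(V) = V/((2*V)) = V*(1/(2*V)) = 1/2)
u(Q, B) = -3 + Q - B (u(Q, B) = (-3 + Q) - B = -3 + Q - B)
-91*u(a(-2), y) + 72 = -91*(-3 + 1/2 - 1*7/2) + 72 = -91*(-3 + 1/2 - 7/2) + 72 = -91*(-6) + 72 = 546 + 72 = 618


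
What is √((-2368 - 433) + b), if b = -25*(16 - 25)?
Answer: 4*I*√161 ≈ 50.754*I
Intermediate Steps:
b = 225 (b = -25*(-9) = 225)
√((-2368 - 433) + b) = √((-2368 - 433) + 225) = √(-2801 + 225) = √(-2576) = 4*I*√161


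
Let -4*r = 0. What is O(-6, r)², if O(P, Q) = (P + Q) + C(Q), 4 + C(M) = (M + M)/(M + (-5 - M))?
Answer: 100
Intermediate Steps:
r = 0 (r = -¼*0 = 0)
C(M) = -4 - 2*M/5 (C(M) = -4 + (M + M)/(M + (-5 - M)) = -4 + (2*M)/(-5) = -4 + (2*M)*(-⅕) = -4 - 2*M/5)
O(P, Q) = -4 + P + 3*Q/5 (O(P, Q) = (P + Q) + (-4 - 2*Q/5) = -4 + P + 3*Q/5)
O(-6, r)² = (-4 - 6 + (⅗)*0)² = (-4 - 6 + 0)² = (-10)² = 100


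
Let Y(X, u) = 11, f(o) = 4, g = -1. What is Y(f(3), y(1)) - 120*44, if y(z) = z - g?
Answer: -5269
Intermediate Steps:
y(z) = 1 + z (y(z) = z - 1*(-1) = z + 1 = 1 + z)
Y(f(3), y(1)) - 120*44 = 11 - 120*44 = 11 - 5280 = -5269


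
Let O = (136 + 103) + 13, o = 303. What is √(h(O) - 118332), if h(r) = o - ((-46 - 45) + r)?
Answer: I*√118190 ≈ 343.79*I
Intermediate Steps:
O = 252 (O = 239 + 13 = 252)
h(r) = 394 - r (h(r) = 303 - ((-46 - 45) + r) = 303 - (-91 + r) = 303 + (91 - r) = 394 - r)
√(h(O) - 118332) = √((394 - 1*252) - 118332) = √((394 - 252) - 118332) = √(142 - 118332) = √(-118190) = I*√118190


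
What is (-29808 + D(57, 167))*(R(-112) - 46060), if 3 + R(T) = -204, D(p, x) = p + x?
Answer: 1368762928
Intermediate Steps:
R(T) = -207 (R(T) = -3 - 204 = -207)
(-29808 + D(57, 167))*(R(-112) - 46060) = (-29808 + (57 + 167))*(-207 - 46060) = (-29808 + 224)*(-46267) = -29584*(-46267) = 1368762928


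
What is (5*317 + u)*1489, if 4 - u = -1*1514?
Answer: 4620367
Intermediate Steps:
u = 1518 (u = 4 - (-1)*1514 = 4 - 1*(-1514) = 4 + 1514 = 1518)
(5*317 + u)*1489 = (5*317 + 1518)*1489 = (1585 + 1518)*1489 = 3103*1489 = 4620367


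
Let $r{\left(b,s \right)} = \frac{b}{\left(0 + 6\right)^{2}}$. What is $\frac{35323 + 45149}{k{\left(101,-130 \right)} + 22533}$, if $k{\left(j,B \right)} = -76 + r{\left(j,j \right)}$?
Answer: $\frac{2896992}{808553} \approx 3.5829$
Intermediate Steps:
$r{\left(b,s \right)} = \frac{b}{36}$ ($r{\left(b,s \right)} = \frac{b}{6^{2}} = \frac{b}{36}$)
$k{\left(j,B \right)} = -76 + \frac{j}{36}$
$\frac{35323 + 45149}{k{\left(101,-130 \right)} + 22533} = \frac{35323 + 45149}{\left(-76 + \frac{1}{36} \cdot 101\right) + 22533} = \frac{80472}{\left(-76 + \frac{101}{36}\right) + 22533} = \frac{80472}{- \frac{2635}{36} + 22533} = \frac{80472}{\frac{808553}{36}} = 80472 \cdot \frac{36}{808553} = \frac{2896992}{808553}$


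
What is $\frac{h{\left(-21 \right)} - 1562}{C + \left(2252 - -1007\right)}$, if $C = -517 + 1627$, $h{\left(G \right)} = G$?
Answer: $- \frac{1583}{4369} \approx -0.36233$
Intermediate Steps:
$C = 1110$
$\frac{h{\left(-21 \right)} - 1562}{C + \left(2252 - -1007\right)} = \frac{-21 - 1562}{1110 + \left(2252 - -1007\right)} = - \frac{1583}{1110 + \left(2252 + 1007\right)} = - \frac{1583}{1110 + 3259} = - \frac{1583}{4369}$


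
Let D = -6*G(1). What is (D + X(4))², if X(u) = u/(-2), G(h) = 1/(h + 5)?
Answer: 9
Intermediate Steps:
G(h) = 1/(5 + h)
X(u) = -u/2 (X(u) = u*(-½) = -u/2)
D = -1 (D = -6/(5 + 1) = -6/6 = -6*⅙ = -1)
(D + X(4))² = (-1 - ½*4)² = (-1 - 2)² = (-3)² = 9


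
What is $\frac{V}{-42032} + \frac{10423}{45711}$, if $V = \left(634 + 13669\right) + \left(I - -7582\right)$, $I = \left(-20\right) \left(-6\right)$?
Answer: $- \frac{567771019}{1921324752} \approx -0.29551$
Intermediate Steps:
$I = 120$
$V = 22005$ ($V = \left(634 + 13669\right) + \left(120 - -7582\right) = 14303 + \left(120 + 7582\right) = 14303 + 7702 = 22005$)
$\frac{V}{-42032} + \frac{10423}{45711} = \frac{22005}{-42032} + \frac{10423}{45711} = 22005 \left(- \frac{1}{42032}\right) + 10423 \cdot \frac{1}{45711} = - \frac{22005}{42032} + \frac{10423}{45711} = - \frac{567771019}{1921324752}$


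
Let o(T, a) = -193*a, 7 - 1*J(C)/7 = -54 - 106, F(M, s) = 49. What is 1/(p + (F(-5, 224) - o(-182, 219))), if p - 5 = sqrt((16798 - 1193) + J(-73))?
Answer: 42321/1791050267 - sqrt(16774)/1791050267 ≈ 2.3557e-5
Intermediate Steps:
J(C) = 1169 (J(C) = 49 - 7*(-54 - 106) = 49 - 7*(-160) = 49 + 1120 = 1169)
p = 5 + sqrt(16774) (p = 5 + sqrt((16798 - 1193) + 1169) = 5 + sqrt(15605 + 1169) = 5 + sqrt(16774) ≈ 134.51)
1/(p + (F(-5, 224) - o(-182, 219))) = 1/((5 + sqrt(16774)) + (49 - (-193)*219)) = 1/((5 + sqrt(16774)) + (49 - 1*(-42267))) = 1/((5 + sqrt(16774)) + (49 + 42267)) = 1/((5 + sqrt(16774)) + 42316) = 1/(42321 + sqrt(16774))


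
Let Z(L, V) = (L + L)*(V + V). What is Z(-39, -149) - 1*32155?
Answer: -8911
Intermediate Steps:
Z(L, V) = 4*L*V (Z(L, V) = (2*L)*(2*V) = 4*L*V)
Z(-39, -149) - 1*32155 = 4*(-39)*(-149) - 1*32155 = 23244 - 32155 = -8911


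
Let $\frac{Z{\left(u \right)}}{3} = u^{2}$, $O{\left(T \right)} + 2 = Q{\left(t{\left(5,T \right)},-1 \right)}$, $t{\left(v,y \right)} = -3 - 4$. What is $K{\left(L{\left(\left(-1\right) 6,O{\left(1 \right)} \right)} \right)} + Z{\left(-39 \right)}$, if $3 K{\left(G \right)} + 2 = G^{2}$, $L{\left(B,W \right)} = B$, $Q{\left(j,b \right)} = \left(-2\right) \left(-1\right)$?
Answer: $\frac{13723}{3} \approx 4574.3$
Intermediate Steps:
$t{\left(v,y \right)} = -7$ ($t{\left(v,y \right)} = -3 - 4 = -7$)
$Q{\left(j,b \right)} = 2$
$O{\left(T \right)} = 0$ ($O{\left(T \right)} = -2 + 2 = 0$)
$K{\left(G \right)} = - \frac{2}{3} + \frac{G^{2}}{3}$
$Z{\left(u \right)} = 3 u^{2}$
$K{\left(L{\left(\left(-1\right) 6,O{\left(1 \right)} \right)} \right)} + Z{\left(-39 \right)} = \left(- \frac{2}{3} + \frac{\left(\left(-1\right) 6\right)^{2}}{3}\right) + 3 \left(-39\right)^{2} = \left(- \frac{2}{3} + \frac{\left(-6\right)^{2}}{3}\right) + 3 \cdot 1521 = \left(- \frac{2}{3} + \frac{1}{3} \cdot 36\right) + 4563 = \left(- \frac{2}{3} + 12\right) + 4563 = \frac{34}{3} + 4563 = \frac{13723}{3}$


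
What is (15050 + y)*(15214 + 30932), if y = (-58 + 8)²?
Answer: 809862300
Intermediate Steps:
y = 2500 (y = (-50)² = 2500)
(15050 + y)*(15214 + 30932) = (15050 + 2500)*(15214 + 30932) = 17550*46146 = 809862300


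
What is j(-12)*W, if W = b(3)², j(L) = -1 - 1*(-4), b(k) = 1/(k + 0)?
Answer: ⅓ ≈ 0.33333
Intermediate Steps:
b(k) = 1/k
j(L) = 3 (j(L) = -1 + 4 = 3)
W = ⅑ (W = (1/3)² = (⅓)² = ⅑ ≈ 0.11111)
j(-12)*W = 3*(⅑) = ⅓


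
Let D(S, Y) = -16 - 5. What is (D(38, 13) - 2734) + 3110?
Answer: 355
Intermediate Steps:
D(S, Y) = -21
(D(38, 13) - 2734) + 3110 = (-21 - 2734) + 3110 = -2755 + 3110 = 355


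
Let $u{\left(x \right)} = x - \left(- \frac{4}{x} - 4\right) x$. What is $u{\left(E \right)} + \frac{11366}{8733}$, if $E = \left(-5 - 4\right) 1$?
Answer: $- \frac{346687}{8733} \approx -39.698$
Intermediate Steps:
$E = -9$ ($E = \left(-9\right) 1 = -9$)
$u{\left(x \right)} = x - x \left(-4 - \frac{4}{x}\right)$ ($u{\left(x \right)} = x - \left(-4 - \frac{4}{x}\right) x = x - x \left(-4 - \frac{4}{x}\right)$)
$u{\left(E \right)} + \frac{11366}{8733} = \left(4 + 5 \left(-9\right)\right) + \frac{11366}{8733} = \left(4 - 45\right) + 11366 \cdot \frac{1}{8733} = -41 + \frac{11366}{8733} = - \frac{346687}{8733}$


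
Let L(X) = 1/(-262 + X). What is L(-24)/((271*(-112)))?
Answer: 1/8680672 ≈ 1.1520e-7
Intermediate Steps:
L(-24)/((271*(-112))) = 1/((-262 - 24)*((271*(-112)))) = 1/(-286*(-30352)) = -1/286*(-1/30352) = 1/8680672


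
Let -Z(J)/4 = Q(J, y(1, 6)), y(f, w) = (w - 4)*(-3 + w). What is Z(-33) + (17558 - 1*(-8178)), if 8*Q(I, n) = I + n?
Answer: 51499/2 ≈ 25750.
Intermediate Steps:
y(f, w) = (-4 + w)*(-3 + w)
Q(I, n) = I/8 + n/8 (Q(I, n) = (I + n)/8 = I/8 + n/8)
Z(J) = -3 - J/2 (Z(J) = -4*(J/8 + (12 + 6² - 7*6)/8) = -4*(J/8 + (12 + 36 - 42)/8) = -4*(J/8 + (⅛)*6) = -4*(J/8 + ¾) = -4*(¾ + J/8) = -3 - J/2)
Z(-33) + (17558 - 1*(-8178)) = (-3 - ½*(-33)) + (17558 - 1*(-8178)) = (-3 + 33/2) + (17558 + 8178) = 27/2 + 25736 = 51499/2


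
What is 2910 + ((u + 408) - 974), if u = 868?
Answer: 3212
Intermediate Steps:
2910 + ((u + 408) - 974) = 2910 + ((868 + 408) - 974) = 2910 + (1276 - 974) = 2910 + 302 = 3212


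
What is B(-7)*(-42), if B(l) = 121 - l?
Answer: -5376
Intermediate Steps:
B(-7)*(-42) = (121 - 1*(-7))*(-42) = (121 + 7)*(-42) = 128*(-42) = -5376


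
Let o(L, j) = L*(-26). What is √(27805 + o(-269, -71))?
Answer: √34799 ≈ 186.54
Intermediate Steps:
o(L, j) = -26*L
√(27805 + o(-269, -71)) = √(27805 - 26*(-269)) = √(27805 + 6994) = √34799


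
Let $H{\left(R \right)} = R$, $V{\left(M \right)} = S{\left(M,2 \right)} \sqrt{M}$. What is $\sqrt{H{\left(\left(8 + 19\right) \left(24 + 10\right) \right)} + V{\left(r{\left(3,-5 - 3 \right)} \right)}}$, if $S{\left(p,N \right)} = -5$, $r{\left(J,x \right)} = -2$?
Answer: $\sqrt{918 - 5 i \sqrt{2}} \approx 30.299 - 0.1167 i$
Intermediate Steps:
$V{\left(M \right)} = - 5 \sqrt{M}$
$\sqrt{H{\left(\left(8 + 19\right) \left(24 + 10\right) \right)} + V{\left(r{\left(3,-5 - 3 \right)} \right)}} = \sqrt{\left(8 + 19\right) \left(24 + 10\right) - 5 \sqrt{-2}} = \sqrt{27 \cdot 34 - 5 i \sqrt{2}} = \sqrt{918 - 5 i \sqrt{2}}$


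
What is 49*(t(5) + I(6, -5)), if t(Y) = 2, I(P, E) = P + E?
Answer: 147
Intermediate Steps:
I(P, E) = E + P
49*(t(5) + I(6, -5)) = 49*(2 + (-5 + 6)) = 49*(2 + 1) = 49*3 = 147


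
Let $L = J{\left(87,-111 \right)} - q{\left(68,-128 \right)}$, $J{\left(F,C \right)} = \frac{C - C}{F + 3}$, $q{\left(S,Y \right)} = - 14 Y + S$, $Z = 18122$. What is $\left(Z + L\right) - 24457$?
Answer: $-8195$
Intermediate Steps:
$q{\left(S,Y \right)} = S - 14 Y$
$J{\left(F,C \right)} = 0$ ($J{\left(F,C \right)} = \frac{0}{3 + F} = 0$)
$L = -1860$ ($L = 0 - \left(68 - -1792\right) = 0 - \left(68 + 1792\right) = 0 - 1860 = -1860$)
$\left(Z + L\right) - 24457 = \left(18122 - 1860\right) - 24457 = 16262 - 24457 = -8195$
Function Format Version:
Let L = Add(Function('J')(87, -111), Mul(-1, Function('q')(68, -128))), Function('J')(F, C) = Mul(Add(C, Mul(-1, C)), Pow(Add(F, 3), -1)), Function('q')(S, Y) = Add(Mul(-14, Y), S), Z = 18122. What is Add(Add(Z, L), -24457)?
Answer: -8195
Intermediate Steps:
Function('q')(S, Y) = Add(S, Mul(-14, Y))
Function('J')(F, C) = 0 (Function('J')(F, C) = Mul(0, Pow(Add(3, F), -1)) = 0)
L = -1860 (L = Add(0, Mul(-1, Add(68, Mul(-14, -128)))) = Add(0, Mul(-1, Add(68, 1792))) = Add(0, Mul(-1, 1860)) = Add(0, -1860) = -1860)
Add(Add(Z, L), -24457) = Add(Add(18122, -1860), -24457) = Add(16262, -24457) = -8195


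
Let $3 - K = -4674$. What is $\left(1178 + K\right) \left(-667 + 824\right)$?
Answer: $919235$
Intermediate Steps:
$K = 4677$ ($K = 3 - -4674 = 3 + 4674 = 4677$)
$\left(1178 + K\right) \left(-667 + 824\right) = \left(1178 + 4677\right) \left(-667 + 824\right) = 5855 \cdot 157 = 919235$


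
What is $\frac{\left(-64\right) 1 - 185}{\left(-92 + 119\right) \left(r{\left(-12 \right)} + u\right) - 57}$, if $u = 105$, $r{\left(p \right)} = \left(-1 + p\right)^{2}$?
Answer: $- \frac{83}{2447} \approx -0.033919$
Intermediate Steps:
$\frac{\left(-64\right) 1 - 185}{\left(-92 + 119\right) \left(r{\left(-12 \right)} + u\right) - 57} = \frac{\left(-64\right) 1 - 185}{\left(-92 + 119\right) \left(\left(-1 - 12\right)^{2} + 105\right) - 57} = \frac{-64 - 185}{27 \left(\left(-13\right)^{2} + 105\right) - 57} = \frac{-64 - 185}{27 \left(169 + 105\right) - 57} = - \frac{249}{27 \cdot 274 - 57} = - \frac{249}{7398 - 57} = - \frac{249}{7341} = \left(-249\right) \frac{1}{7341} = - \frac{83}{2447}$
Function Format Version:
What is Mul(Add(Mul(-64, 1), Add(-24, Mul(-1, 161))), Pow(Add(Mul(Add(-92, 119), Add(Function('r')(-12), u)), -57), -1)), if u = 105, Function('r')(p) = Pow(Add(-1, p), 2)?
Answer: Rational(-83, 2447) ≈ -0.033919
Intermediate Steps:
Mul(Add(Mul(-64, 1), Add(-24, Mul(-1, 161))), Pow(Add(Mul(Add(-92, 119), Add(Function('r')(-12), u)), -57), -1)) = Mul(Add(Mul(-64, 1), Add(-24, Mul(-1, 161))), Pow(Add(Mul(Add(-92, 119), Add(Pow(Add(-1, -12), 2), 105)), -57), -1)) = Mul(Add(-64, Add(-24, -161)), Pow(Add(Mul(27, Add(Pow(-13, 2), 105)), -57), -1)) = Mul(Add(-64, -185), Pow(Add(Mul(27, Add(169, 105)), -57), -1)) = Mul(-249, Pow(Add(Mul(27, 274), -57), -1)) = Mul(-249, Pow(Add(7398, -57), -1)) = Mul(-249, Pow(7341, -1)) = Mul(-249, Rational(1, 7341)) = Rational(-83, 2447)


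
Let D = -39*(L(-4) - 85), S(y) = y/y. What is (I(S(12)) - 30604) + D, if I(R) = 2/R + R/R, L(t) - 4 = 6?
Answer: -27676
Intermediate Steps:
S(y) = 1
L(t) = 10 (L(t) = 4 + 6 = 10)
D = 2925 (D = -39*(10 - 85) = -39*(-75) = 2925)
I(R) = 1 + 2/R (I(R) = 2/R + 1 = 1 + 2/R)
(I(S(12)) - 30604) + D = ((2 + 1)/1 - 30604) + 2925 = (1*3 - 30604) + 2925 = (3 - 30604) + 2925 = -30601 + 2925 = -27676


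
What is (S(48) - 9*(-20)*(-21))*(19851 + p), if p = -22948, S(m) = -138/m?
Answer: 93724511/8 ≈ 1.1716e+7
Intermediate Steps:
(S(48) - 9*(-20)*(-21))*(19851 + p) = (-138/48 - 9*(-20)*(-21))*(19851 - 22948) = (-138*1/48 + 180*(-21))*(-3097) = (-23/8 - 3780)*(-3097) = -30263/8*(-3097) = 93724511/8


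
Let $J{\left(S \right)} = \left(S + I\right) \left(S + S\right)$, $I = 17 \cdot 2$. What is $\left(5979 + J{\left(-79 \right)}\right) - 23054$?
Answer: $-9965$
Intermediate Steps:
$I = 34$
$J{\left(S \right)} = 2 S \left(34 + S\right)$ ($J{\left(S \right)} = \left(S + 34\right) \left(S + S\right) = \left(34 + S\right) 2 S = 2 S \left(34 + S\right)$)
$\left(5979 + J{\left(-79 \right)}\right) - 23054 = \left(5979 + 2 \left(-79\right) \left(34 - 79\right)\right) - 23054 = \left(5979 + 2 \left(-79\right) \left(-45\right)\right) - 23054 = \left(5979 + 7110\right) - 23054 = 13089 - 23054 = -9965$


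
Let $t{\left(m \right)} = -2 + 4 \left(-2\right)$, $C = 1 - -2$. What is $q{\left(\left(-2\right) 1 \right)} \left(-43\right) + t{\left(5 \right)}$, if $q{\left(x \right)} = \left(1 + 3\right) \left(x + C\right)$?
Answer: $-182$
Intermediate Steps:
$C = 3$ ($C = 1 + 2 = 3$)
$q{\left(x \right)} = 12 + 4 x$ ($q{\left(x \right)} = \left(1 + 3\right) \left(x + 3\right) = 4 \left(3 + x\right) = 12 + 4 x$)
$t{\left(m \right)} = -10$ ($t{\left(m \right)} = -2 - 8 = -10$)
$q{\left(\left(-2\right) 1 \right)} \left(-43\right) + t{\left(5 \right)} = \left(12 + 4 \left(\left(-2\right) 1\right)\right) \left(-43\right) - 10 = \left(12 + 4 \left(-2\right)\right) \left(-43\right) - 10 = \left(12 - 8\right) \left(-43\right) - 10 = 4 \left(-43\right) - 10 = -172 - 10 = -182$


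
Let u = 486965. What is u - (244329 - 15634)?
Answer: 258270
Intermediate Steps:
u - (244329 - 15634) = 486965 - (244329 - 15634) = 486965 - 1*228695 = 486965 - 228695 = 258270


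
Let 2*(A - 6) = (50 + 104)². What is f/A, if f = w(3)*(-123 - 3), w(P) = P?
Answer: -189/5932 ≈ -0.031861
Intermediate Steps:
A = 11864 (A = 6 + (50 + 104)²/2 = 6 + (½)*154² = 6 + (½)*23716 = 6 + 11858 = 11864)
f = -378 (f = 3*(-123 - 3) = 3*(-126) = -378)
f/A = -378/11864 = -378*1/11864 = -189/5932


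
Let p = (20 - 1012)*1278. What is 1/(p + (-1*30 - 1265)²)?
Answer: 1/409249 ≈ 2.4435e-6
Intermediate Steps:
p = -1267776 (p = -992*1278 = -1267776)
1/(p + (-1*30 - 1265)²) = 1/(-1267776 + (-1*30 - 1265)²) = 1/(-1267776 + (-30 - 1265)²) = 1/(-1267776 + (-1295)²) = 1/(-1267776 + 1677025) = 1/409249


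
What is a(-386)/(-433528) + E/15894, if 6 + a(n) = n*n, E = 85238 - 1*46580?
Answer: 25516451/12217188 ≈ 2.0886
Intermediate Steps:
E = 38658 (E = 85238 - 46580 = 38658)
a(n) = -6 + n² (a(n) = -6 + n*n = -6 + n²)
a(-386)/(-433528) + E/15894 = (-6 + (-386)²)/(-433528) + 38658/15894 = (-6 + 148996)*(-1/433528) + 38658*(1/15894) = 148990*(-1/433528) + 6443/2649 = -1585/4612 + 6443/2649 = 25516451/12217188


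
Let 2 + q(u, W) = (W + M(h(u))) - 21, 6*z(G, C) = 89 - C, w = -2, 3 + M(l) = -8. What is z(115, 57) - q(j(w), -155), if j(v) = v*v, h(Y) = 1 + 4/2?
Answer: 583/3 ≈ 194.33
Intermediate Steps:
h(Y) = 3 (h(Y) = 1 + 4*(1/2) = 1 + 2 = 3)
M(l) = -11 (M(l) = -3 - 8 = -11)
j(v) = v**2
z(G, C) = 89/6 - C/6 (z(G, C) = (89 - C)/6 = 89/6 - C/6)
q(u, W) = -34 + W (q(u, W) = -2 + ((W - 11) - 21) = -2 + ((-11 + W) - 21) = -2 + (-32 + W) = -34 + W)
z(115, 57) - q(j(w), -155) = (89/6 - 1/6*57) - (-34 - 155) = (89/6 - 19/2) - 1*(-189) = 16/3 + 189 = 583/3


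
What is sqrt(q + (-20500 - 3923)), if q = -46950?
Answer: I*sqrt(71373) ≈ 267.16*I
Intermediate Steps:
sqrt(q + (-20500 - 3923)) = sqrt(-46950 + (-20500 - 3923)) = sqrt(-46950 - 24423) = sqrt(-71373) = I*sqrt(71373)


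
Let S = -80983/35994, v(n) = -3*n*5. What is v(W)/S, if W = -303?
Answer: -23370390/11569 ≈ -2020.1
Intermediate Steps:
v(n) = -15*n
S = -11569/5142 (S = -80983*1/35994 = -11569/5142 ≈ -2.2499)
v(W)/S = (-15*(-303))/(-11569/5142) = 4545*(-5142/11569) = -23370390/11569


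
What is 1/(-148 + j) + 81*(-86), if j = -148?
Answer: -2061937/296 ≈ -6966.0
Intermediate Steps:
1/(-148 + j) + 81*(-86) = 1/(-148 - 148) + 81*(-86) = 1/(-296) - 6966 = -1/296 - 6966 = -2061937/296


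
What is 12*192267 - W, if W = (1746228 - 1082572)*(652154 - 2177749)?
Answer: 1012472582524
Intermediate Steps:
W = -1012470275320 (W = 663656*(-1525595) = -1012470275320)
12*192267 - W = 12*192267 - 1*(-1012470275320) = 2307204 + 1012470275320 = 1012472582524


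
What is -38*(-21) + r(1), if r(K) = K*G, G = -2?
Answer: 796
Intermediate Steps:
r(K) = -2*K (r(K) = K*(-2) = -2*K)
-38*(-21) + r(1) = -38*(-21) - 2*1 = 798 - 2 = 796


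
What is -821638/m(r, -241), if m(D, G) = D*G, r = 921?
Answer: 821638/221961 ≈ 3.7017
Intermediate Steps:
-821638/m(r, -241) = -821638/(921*(-241)) = -821638/(-221961) = -821638*(-1/221961) = 821638/221961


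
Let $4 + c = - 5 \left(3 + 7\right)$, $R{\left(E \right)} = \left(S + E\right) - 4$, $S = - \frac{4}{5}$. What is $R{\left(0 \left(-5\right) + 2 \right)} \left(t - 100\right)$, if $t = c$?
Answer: $\frac{2156}{5} \approx 431.2$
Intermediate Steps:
$S = - \frac{4}{5}$ ($S = \left(-4\right) \frac{1}{5} = - \frac{4}{5} \approx -0.8$)
$R{\left(E \right)} = - \frac{24}{5} + E$ ($R{\left(E \right)} = \left(- \frac{4}{5} + E\right) - 4 = - \frac{24}{5} + E$)
$c = -54$ ($c = -4 - 5 \left(3 + 7\right) = -4 - 50 = -54$)
$t = -54$
$R{\left(0 \left(-5\right) + 2 \right)} \left(t - 100\right) = \left(- \frac{24}{5} + \left(0 \left(-5\right) + 2\right)\right) \left(-54 - 100\right) = \left(- \frac{24}{5} + \left(0 + 2\right)\right) \left(-154\right) = \left(- \frac{24}{5} + 2\right) \left(-154\right) = \left(- \frac{14}{5}\right) \left(-154\right) = \frac{2156}{5}$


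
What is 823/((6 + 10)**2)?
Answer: 823/256 ≈ 3.2148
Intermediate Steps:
823/((6 + 10)**2) = 823/(16**2) = 823/256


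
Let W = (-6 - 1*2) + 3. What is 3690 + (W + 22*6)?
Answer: 3817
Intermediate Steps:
W = -5 (W = (-6 - 2) + 3 = -8 + 3 = -5)
3690 + (W + 22*6) = 3690 + (-5 + 22*6) = 3690 + (-5 + 132) = 3690 + 127 = 3817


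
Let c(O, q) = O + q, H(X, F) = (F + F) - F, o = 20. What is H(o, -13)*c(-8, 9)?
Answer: -13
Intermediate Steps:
H(X, F) = F (H(X, F) = 2*F - F = F)
H(o, -13)*c(-8, 9) = -13*(-8 + 9) = -13*1 = -13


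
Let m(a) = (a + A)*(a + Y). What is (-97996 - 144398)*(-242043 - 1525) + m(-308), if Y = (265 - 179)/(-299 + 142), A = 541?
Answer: 9269177934358/157 ≈ 5.9039e+10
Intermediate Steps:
Y = -86/157 (Y = 86/(-157) = 86*(-1/157) = -86/157 ≈ -0.54777)
m(a) = (541 + a)*(-86/157 + a) (m(a) = (a + 541)*(a - 86/157) = (541 + a)*(-86/157 + a))
(-97996 - 144398)*(-242043 - 1525) + m(-308) = (-97996 - 144398)*(-242043 - 1525) + (-46526/157 + (-308)² + (84851/157)*(-308)) = -242394*(-243568) + (-46526/157 + 94864 - 26134108/157) = 59039421792 - 11286986/157 = 9269177934358/157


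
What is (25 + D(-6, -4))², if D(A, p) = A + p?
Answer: 225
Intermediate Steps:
(25 + D(-6, -4))² = (25 + (-6 - 4))² = (25 - 10)² = 15² = 225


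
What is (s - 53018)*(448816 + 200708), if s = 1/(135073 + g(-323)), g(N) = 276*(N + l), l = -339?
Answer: -1640518682086572/47639 ≈ -3.4436e+10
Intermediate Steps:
g(N) = -93564 + 276*N (g(N) = 276*(N - 339) = 276*(-339 + N) = -93564 + 276*N)
s = -1/47639 (s = 1/(135073 + (-93564 + 276*(-323))) = 1/(135073 + (-93564 - 89148)) = 1/(135073 - 182712) = 1/(-47639) = -1/47639 ≈ -2.0991e-5)
(s - 53018)*(448816 + 200708) = (-1/47639 - 53018)*(448816 + 200708) = -2525724503/47639*649524 = -1640518682086572/47639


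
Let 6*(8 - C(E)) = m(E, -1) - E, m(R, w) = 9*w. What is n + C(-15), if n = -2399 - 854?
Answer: -3246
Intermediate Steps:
n = -3253
C(E) = 19/2 + E/6 (C(E) = 8 - (9*(-1) - E)/6 = 8 - (-9 - E)/6 = 8 + (3/2 + E/6) = 19/2 + E/6)
n + C(-15) = -3253 + (19/2 + (⅙)*(-15)) = -3253 + (19/2 - 5/2) = -3253 + 7 = -3246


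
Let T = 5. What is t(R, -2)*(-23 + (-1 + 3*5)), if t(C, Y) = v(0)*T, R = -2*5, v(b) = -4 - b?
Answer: 180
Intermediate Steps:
R = -10
t(C, Y) = -20 (t(C, Y) = (-4 - 1*0)*5 = (-4 + 0)*5 = -4*5 = -20)
t(R, -2)*(-23 + (-1 + 3*5)) = -20*(-23 + (-1 + 3*5)) = -20*(-23 + (-1 + 15)) = -20*(-23 + 14) = -20*(-9) = 180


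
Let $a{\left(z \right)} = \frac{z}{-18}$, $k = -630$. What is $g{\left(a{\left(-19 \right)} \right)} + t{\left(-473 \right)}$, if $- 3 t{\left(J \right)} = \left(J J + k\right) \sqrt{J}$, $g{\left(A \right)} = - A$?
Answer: $- \frac{19}{18} - \frac{223099 i \sqrt{473}}{3} \approx -1.0556 - 1.6174 \cdot 10^{6} i$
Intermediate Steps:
$a{\left(z \right)} = - \frac{z}{18}$ ($a{\left(z \right)} = z \left(- \frac{1}{18}\right) = - \frac{z}{18}$)
$t{\left(J \right)} = - \frac{\sqrt{J} \left(-630 + J^{2}\right)}{3}$ ($t{\left(J \right)} = - \frac{\left(J J - 630\right) \sqrt{J}}{3} = - \frac{\left(J^{2} - 630\right) \sqrt{J}}{3} = - \frac{\left(-630 + J^{2}\right) \sqrt{J}}{3} = - \frac{\sqrt{J} \left(-630 + J^{2}\right)}{3}$)
$g{\left(a{\left(-19 \right)} \right)} + t{\left(-473 \right)} = - \frac{\left(-1\right) \left(-19\right)}{18} + \frac{\sqrt{-473} \left(630 - \left(-473\right)^{2}\right)}{3} = \left(-1\right) \frac{19}{18} + \frac{i \sqrt{473} \left(630 - 223729\right)}{3} = - \frac{19}{18} + \frac{i \sqrt{473} \left(630 - 223729\right)}{3} = - \frac{19}{18} + \frac{1}{3} i \sqrt{473} \left(-223099\right) = - \frac{19}{18} - \frac{223099 i \sqrt{473}}{3}$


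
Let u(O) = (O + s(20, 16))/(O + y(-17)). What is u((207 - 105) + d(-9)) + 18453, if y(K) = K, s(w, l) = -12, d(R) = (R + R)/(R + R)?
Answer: 1587049/86 ≈ 18454.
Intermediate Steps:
d(R) = 1 (d(R) = (2*R)/((2*R)) = (2*R)*(1/(2*R)) = 1)
u(O) = (-12 + O)/(-17 + O) (u(O) = (O - 12)/(O - 17) = (-12 + O)/(-17 + O))
u((207 - 105) + d(-9)) + 18453 = (-12 + ((207 - 105) + 1))/(-17 + ((207 - 105) + 1)) + 18453 = (-12 + (102 + 1))/(-17 + (102 + 1)) + 18453 = (-12 + 103)/(-17 + 103) + 18453 = 91/86 + 18453 = 1587049/86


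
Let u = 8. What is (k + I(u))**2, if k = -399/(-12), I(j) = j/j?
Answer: 18769/16 ≈ 1173.1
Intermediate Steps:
I(j) = 1
k = 133/4 (k = -399*(-1)/12 = -21*(-19/12) = 133/4 ≈ 33.250)
(k + I(u))**2 = (133/4 + 1)**2 = (137/4)**2 = 18769/16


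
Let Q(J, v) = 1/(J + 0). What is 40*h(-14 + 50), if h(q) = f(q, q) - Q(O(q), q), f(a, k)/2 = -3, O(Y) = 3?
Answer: -760/3 ≈ -253.33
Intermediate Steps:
Q(J, v) = 1/J
f(a, k) = -6 (f(a, k) = 2*(-3) = -6)
h(q) = -19/3 (h(q) = -6 - 1/3 = -6 - 1*⅓ = -6 - ⅓ = -19/3)
40*h(-14 + 50) = 40*(-19/3) = -760/3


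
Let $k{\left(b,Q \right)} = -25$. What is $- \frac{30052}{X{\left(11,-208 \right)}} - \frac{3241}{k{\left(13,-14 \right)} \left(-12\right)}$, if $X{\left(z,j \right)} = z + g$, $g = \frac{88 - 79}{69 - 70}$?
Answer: $- \frac{4511041}{300} \approx -15037.0$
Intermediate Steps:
$g = -9$ ($g = \frac{9}{-1} = 9 \left(-1\right) = -9$)
$X{\left(z,j \right)} = -9 + z$ ($X{\left(z,j \right)} = z - 9 = -9 + z$)
$- \frac{30052}{X{\left(11,-208 \right)}} - \frac{3241}{k{\left(13,-14 \right)} \left(-12\right)} = - \frac{30052}{-9 + 11} - \frac{3241}{\left(-25\right) \left(-12\right)} = - \frac{30052}{2} - \frac{3241}{300} = \left(-30052\right) \frac{1}{2} - \frac{3241}{300} = -15026 - \frac{3241}{300} = - \frac{4511041}{300}$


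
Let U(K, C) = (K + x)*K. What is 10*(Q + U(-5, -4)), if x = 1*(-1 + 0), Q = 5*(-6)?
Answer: 0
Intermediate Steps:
Q = -30
x = -1 (x = 1*(-1) = -1)
U(K, C) = K*(-1 + K) (U(K, C) = (K - 1)*K = (-1 + K)*K = K*(-1 + K))
10*(Q + U(-5, -4)) = 10*(-30 - 5*(-1 - 5)) = 10*(-30 - 5*(-6)) = 10*(-30 + 30) = 10*0 = 0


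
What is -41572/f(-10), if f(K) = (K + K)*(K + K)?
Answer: -10393/100 ≈ -103.93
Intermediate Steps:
f(K) = 4*K² (f(K) = (2*K)*(2*K) = 4*K²)
-41572/f(-10) = -41572/(4*(-10)²) = -41572/(4*100) = -41572/400 = -41572*1/400 = -10393/100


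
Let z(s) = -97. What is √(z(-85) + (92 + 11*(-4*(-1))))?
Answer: √39 ≈ 6.2450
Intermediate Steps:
√(z(-85) + (92 + 11*(-4*(-1)))) = √(-97 + (92 + 11*(-4*(-1)))) = √(-97 + (92 + 11*4)) = √(-97 + (92 + 44)) = √(-97 + 136) = √39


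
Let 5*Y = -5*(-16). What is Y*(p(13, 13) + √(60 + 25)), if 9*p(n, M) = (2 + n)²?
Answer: 400 + 16*√85 ≈ 547.51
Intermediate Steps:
p(n, M) = (2 + n)²/9
Y = 16 (Y = (-5*(-16))/5 = (⅕)*80 = 16)
Y*(p(13, 13) + √(60 + 25)) = 16*((2 + 13)²/9 + √(60 + 25)) = 16*((⅑)*15² + √85) = 16*((⅑)*225 + √85) = 16*(25 + √85) = 400 + 16*√85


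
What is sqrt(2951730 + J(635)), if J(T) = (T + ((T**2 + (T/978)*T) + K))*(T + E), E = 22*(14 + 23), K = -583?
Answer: sqrt(62479396748478)/326 ≈ 24247.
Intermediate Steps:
E = 814 (E = 22*37 = 814)
J(T) = (814 + T)*(-583 + T + 979*T**2/978) (J(T) = (T + ((T**2 + (T/978)*T) - 583))*(T + 814) = (T + ((T**2 + (T*(1/978))*T) - 583))*(814 + T) = (T + ((T**2 + (T/978)*T) - 583))*(814 + T) = (T + ((T**2 + T**2/978) - 583))*(814 + T) = (T + (979*T**2/978 - 583))*(814 + T) = (T + (-583 + 979*T**2/978))*(814 + T) = (-583 + T + 979*T**2/978)*(814 + T) = (814 + T)*(-583 + T + 979*T**2/978))
sqrt(2951730 + J(635)) = sqrt(2951730 + (-474562 + 231*635 + (979/978)*635**3 + (398942/489)*635**2)) = sqrt(2951730 + (-474562 + 146685 + (979/978)*256047875 + (398942/489)*403225)) = sqrt(2951730 + (-474562 + 146685 + 250670869625/978 + 160863387950/489)) = sqrt(2951730 + 190692327273/326) = sqrt(191654591253/326) = sqrt(62479396748478)/326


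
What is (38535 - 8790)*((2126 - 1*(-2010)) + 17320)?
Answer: 638208720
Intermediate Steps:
(38535 - 8790)*((2126 - 1*(-2010)) + 17320) = 29745*((2126 + 2010) + 17320) = 29745*(4136 + 17320) = 29745*21456 = 638208720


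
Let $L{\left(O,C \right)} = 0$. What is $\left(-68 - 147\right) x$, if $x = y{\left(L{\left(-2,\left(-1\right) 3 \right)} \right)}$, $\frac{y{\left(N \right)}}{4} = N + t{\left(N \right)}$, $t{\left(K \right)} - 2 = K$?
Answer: $-1720$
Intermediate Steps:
$t{\left(K \right)} = 2 + K$
$y{\left(N \right)} = 8 + 8 N$ ($y{\left(N \right)} = 4 \left(N + \left(2 + N\right)\right) = 4 \left(2 + 2 N\right) = 8 + 8 N$)
$x = 8$ ($x = 8 + 8 \cdot 0 = 8 + 0 = 8$)
$\left(-68 - 147\right) x = \left(-68 - 147\right) 8 = \left(-215\right) 8 = -1720$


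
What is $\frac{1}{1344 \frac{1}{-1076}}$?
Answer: $- \frac{269}{336} \approx -0.8006$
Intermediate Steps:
$\frac{1}{1344 \frac{1}{-1076}} = \frac{1}{1344 \left(- \frac{1}{1076}\right)} = \frac{1}{- \frac{336}{269}} = - \frac{269}{336}$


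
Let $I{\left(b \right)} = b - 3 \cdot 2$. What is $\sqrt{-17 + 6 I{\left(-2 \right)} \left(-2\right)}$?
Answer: $\sqrt{79} \approx 8.8882$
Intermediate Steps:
$I{\left(b \right)} = -6 + b$ ($I{\left(b \right)} = b - 6 = -6 + b$)
$\sqrt{-17 + 6 I{\left(-2 \right)} \left(-2\right)} = \sqrt{-17 + 6 \left(-6 - 2\right) \left(-2\right)} = \sqrt{-17 + 6 \left(-8\right) \left(-2\right)} = \sqrt{-17 - -96} = \sqrt{-17 + 96} = \sqrt{79}$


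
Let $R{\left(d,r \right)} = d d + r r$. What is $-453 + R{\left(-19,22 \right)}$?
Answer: $392$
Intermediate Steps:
$R{\left(d,r \right)} = d^{2} + r^{2}$
$-453 + R{\left(-19,22 \right)} = -453 + \left(\left(-19\right)^{2} + 22^{2}\right) = -453 + \left(361 + 484\right) = -453 + 845 = 392$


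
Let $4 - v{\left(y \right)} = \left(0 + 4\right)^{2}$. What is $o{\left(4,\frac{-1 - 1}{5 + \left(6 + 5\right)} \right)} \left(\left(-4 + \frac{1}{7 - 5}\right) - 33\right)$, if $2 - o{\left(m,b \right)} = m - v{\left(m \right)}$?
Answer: $511$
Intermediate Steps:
$v{\left(y \right)} = -12$ ($v{\left(y \right)} = 4 - \left(0 + 4\right)^{2} = 4 - 4^{2} = 4 - 16 = -12$)
$o{\left(m,b \right)} = -10 - m$ ($o{\left(m,b \right)} = 2 - \left(m - -12\right) = 2 - \left(m + 12\right) = 2 - \left(12 + m\right) = -10 - m$)
$o{\left(4,\frac{-1 - 1}{5 + \left(6 + 5\right)} \right)} \left(\left(-4 + \frac{1}{7 - 5}\right) - 33\right) = \left(-10 - 4\right) \left(\left(-4 + \frac{1}{7 - 5}\right) - 33\right) = \left(-10 - 4\right) \left(\left(-4 + \frac{1}{2}\right) - 33\right) = - 14 \left(\left(-4 + \frac{1}{2}\right) - 33\right) = - 14 \left(- \frac{7}{2} - 33\right) = \left(-14\right) \left(- \frac{73}{2}\right) = 511$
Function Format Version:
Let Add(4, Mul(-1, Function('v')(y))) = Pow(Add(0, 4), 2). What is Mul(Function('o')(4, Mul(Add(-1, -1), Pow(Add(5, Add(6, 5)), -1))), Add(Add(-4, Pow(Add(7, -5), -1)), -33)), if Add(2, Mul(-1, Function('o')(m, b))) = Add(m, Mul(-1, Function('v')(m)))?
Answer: 511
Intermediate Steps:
Function('v')(y) = -12 (Function('v')(y) = Add(4, Mul(-1, Pow(Add(0, 4), 2))) = Add(4, Mul(-1, Pow(4, 2))) = Add(4, Mul(-1, 16)) = Add(4, -16) = -12)
Function('o')(m, b) = Add(-10, Mul(-1, m)) (Function('o')(m, b) = Add(2, Mul(-1, Add(m, Mul(-1, -12)))) = Add(2, Mul(-1, Add(m, 12))) = Add(2, Mul(-1, Add(12, m))) = Add(2, Add(-12, Mul(-1, m))) = Add(-10, Mul(-1, m)))
Mul(Function('o')(4, Mul(Add(-1, -1), Pow(Add(5, Add(6, 5)), -1))), Add(Add(-4, Pow(Add(7, -5), -1)), -33)) = Mul(Add(-10, Mul(-1, 4)), Add(Add(-4, Pow(Add(7, -5), -1)), -33)) = Mul(Add(-10, -4), Add(Add(-4, Pow(2, -1)), -33)) = Mul(-14, Add(Add(-4, Rational(1, 2)), -33)) = Mul(-14, Add(Rational(-7, 2), -33)) = Mul(-14, Rational(-73, 2)) = 511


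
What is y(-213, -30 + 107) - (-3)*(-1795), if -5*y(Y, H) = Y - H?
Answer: -5327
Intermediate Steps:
y(Y, H) = -Y/5 + H/5 (y(Y, H) = -(Y - H)/5 = -Y/5 + H/5)
y(-213, -30 + 107) - (-3)*(-1795) = (-1/5*(-213) + (-30 + 107)/5) - (-3)*(-1795) = (213/5 + (1/5)*77) - 1*5385 = (213/5 + 77/5) - 5385 = 58 - 5385 = -5327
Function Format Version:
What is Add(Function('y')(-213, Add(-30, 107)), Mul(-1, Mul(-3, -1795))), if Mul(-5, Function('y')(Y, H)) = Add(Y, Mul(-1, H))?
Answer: -5327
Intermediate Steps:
Function('y')(Y, H) = Add(Mul(Rational(-1, 5), Y), Mul(Rational(1, 5), H)) (Function('y')(Y, H) = Mul(Rational(-1, 5), Add(Y, Mul(-1, H))) = Add(Mul(Rational(-1, 5), Y), Mul(Rational(1, 5), H)))
Add(Function('y')(-213, Add(-30, 107)), Mul(-1, Mul(-3, -1795))) = Add(Add(Mul(Rational(-1, 5), -213), Mul(Rational(1, 5), Add(-30, 107))), Mul(-1, Mul(-3, -1795))) = Add(Add(Rational(213, 5), Mul(Rational(1, 5), 77)), Mul(-1, 5385)) = Add(Add(Rational(213, 5), Rational(77, 5)), -5385) = Add(58, -5385) = -5327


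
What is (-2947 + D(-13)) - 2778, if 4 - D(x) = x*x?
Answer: -5890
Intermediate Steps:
D(x) = 4 - x² (D(x) = 4 - x*x = 4 - x²)
(-2947 + D(-13)) - 2778 = (-2947 + (4 - 1*(-13)²)) - 2778 = (-2947 + (4 - 1*169)) - 2778 = (-2947 + (4 - 169)) - 2778 = (-2947 - 165) - 2778 = -3112 - 2778 = -5890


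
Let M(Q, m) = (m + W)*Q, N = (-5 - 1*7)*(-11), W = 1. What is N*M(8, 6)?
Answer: 7392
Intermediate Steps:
N = 132 (N = (-5 - 7)*(-11) = -12*(-11) = 132)
M(Q, m) = Q*(1 + m) (M(Q, m) = (m + 1)*Q = (1 + m)*Q = Q*(1 + m))
N*M(8, 6) = 132*(8*(1 + 6)) = 132*(8*7) = 132*56 = 7392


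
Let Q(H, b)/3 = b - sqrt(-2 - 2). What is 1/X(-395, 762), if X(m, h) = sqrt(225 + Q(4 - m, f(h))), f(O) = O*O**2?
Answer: sqrt(3)/(3*sqrt(442450803 - 2*I)) ≈ 2.7448e-5 + 6.2036e-14*I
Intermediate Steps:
f(O) = O**3
Q(H, b) = -6*I + 3*b (Q(H, b) = 3*(b - sqrt(-2 - 2)) = 3*(b - sqrt(-4)) = 3*(b - 2*I) = -6*I + 3*b)
X(m, h) = sqrt(225 - 6*I + 3*h**3) (X(m, h) = sqrt(225 + (-6*I + 3*h**3)) = sqrt(225 - 6*I + 3*h**3))
1/X(-395, 762) = 1/(sqrt(225 - 6*I + 3*762**3)) = 1/(sqrt(225 - 6*I + 3*442450728)) = 1/(sqrt(225 - 6*I + 1327352184)) = 1/(sqrt(1327352409 - 6*I)) = 1/sqrt(1327352409 - 6*I)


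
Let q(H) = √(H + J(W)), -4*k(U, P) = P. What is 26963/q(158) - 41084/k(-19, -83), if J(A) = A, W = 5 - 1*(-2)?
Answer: -164336/83 + 26963*√165/165 ≈ 119.11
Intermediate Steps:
W = 7 (W = 5 + 2 = 7)
k(U, P) = -P/4
q(H) = √(7 + H) (q(H) = √(H + 7) = √(7 + H))
26963/q(158) - 41084/k(-19, -83) = 26963/(√(7 + 158)) - 41084/((-¼*(-83))) = 26963/(√165) - 41084/83/4 = 26963*(√165/165) - 41084*4/83 = 26963*√165/165 - 164336/83 = -164336/83 + 26963*√165/165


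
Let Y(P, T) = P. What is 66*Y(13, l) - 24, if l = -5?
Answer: 834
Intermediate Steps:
66*Y(13, l) - 24 = 66*13 - 24 = 858 - 24 = 834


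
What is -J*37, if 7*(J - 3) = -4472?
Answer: 164687/7 ≈ 23527.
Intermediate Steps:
J = -4451/7 (J = 3 + (⅐)*(-4472) = 3 - 4472/7 = -4451/7 ≈ -635.86)
-J*37 = -(-4451)*37/7 = -1*(-164687/7) = 164687/7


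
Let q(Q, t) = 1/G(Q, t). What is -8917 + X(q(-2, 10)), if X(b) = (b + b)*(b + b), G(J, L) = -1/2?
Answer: -8901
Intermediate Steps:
G(J, L) = -½ (G(J, L) = -1*½ = -½)
q(Q, t) = -2 (q(Q, t) = 1/(-½) = -2)
X(b) = 4*b² (X(b) = (2*b)*(2*b) = 4*b²)
-8917 + X(q(-2, 10)) = -8917 + 4*(-2)² = -8917 + 4*4 = -8917 + 16 = -8901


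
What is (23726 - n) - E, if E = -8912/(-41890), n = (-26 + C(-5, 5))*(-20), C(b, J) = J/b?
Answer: 485626314/20945 ≈ 23186.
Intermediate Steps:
n = 540 (n = (-26 + 5/(-5))*(-20) = (-26 + 5*(-⅕))*(-20) = (-26 - 1)*(-20) = -27*(-20) = 540)
E = 4456/20945 (E = -8912*(-1/41890) = 4456/20945 ≈ 0.21275)
(23726 - n) - E = (23726 - 1*540) - 1*4456/20945 = (23726 - 540) - 4456/20945 = 23186 - 4456/20945 = 485626314/20945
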